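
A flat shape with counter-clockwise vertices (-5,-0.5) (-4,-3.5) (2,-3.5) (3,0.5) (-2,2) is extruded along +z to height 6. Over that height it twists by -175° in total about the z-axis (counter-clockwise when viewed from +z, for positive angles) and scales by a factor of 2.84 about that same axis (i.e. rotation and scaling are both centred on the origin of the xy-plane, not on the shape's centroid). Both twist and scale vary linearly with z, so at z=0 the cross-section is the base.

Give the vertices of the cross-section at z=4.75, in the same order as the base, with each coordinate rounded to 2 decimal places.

t = z/height = 4.75/6 = 0.791667
s = 1 + (scale-1)·z/height = 1 + (2.84-1)·4.75/6 = 2.456667
θ = twist·z/height = -175°·4.75/6 = -138.5417° = -2.418008 rad
cos θ = -0.749437, sin θ = -0.662075 (intermediates below are computed at full precision and shown rounded to 5 d.p.)
v1: (-5,-0.5) → rotate → (3.41615,3.68509) → ×s → (8.39234,9.05305) → (8.39,9.05)
v2: (-4,-3.5) → rotate → (0.68049,5.27133) → ×s → (1.67173,12.94990) → (1.67,12.95)
v3: (2,-3.5) → rotate → (-3.81614,1.29888) → ×s → (-9.37498,3.19092) → (-9.37,3.19)
v4: (3,0.5) → rotate → (-1.91727,-2.36094) → ×s → (-4.71010,-5.80005) → (-4.71,-5.80)
v5: (-2,2) → rotate → (2.82303,-0.17472) → ×s → (6.93523,-0.42924) → (6.94,-0.43)

Cross-section at z=4.75: (8.39,9.05) (1.67,12.95) (-9.37,3.19) (-4.71,-5.80) (6.94,-0.43)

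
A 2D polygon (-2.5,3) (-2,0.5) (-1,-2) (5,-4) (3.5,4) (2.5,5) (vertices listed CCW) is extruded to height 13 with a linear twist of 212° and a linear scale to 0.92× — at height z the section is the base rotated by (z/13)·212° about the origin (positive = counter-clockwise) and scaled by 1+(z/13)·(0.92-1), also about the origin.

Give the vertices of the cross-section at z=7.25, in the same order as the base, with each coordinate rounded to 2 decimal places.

t = z/height = 7.25/13 = 0.557692
s = 1 + (scale-1)·z/height = 1 + (0.92-1)·7.25/13 = 0.955385
θ = twist·z/height = 212°·7.25/13 = 118.2308° = 2.063516 rad
cos θ = -0.473024, sin θ = 0.881050 (intermediates below are computed at full precision and shown rounded to 5 d.p.)
v1: (-2.5,3) → rotate → (-1.46059,-3.62170) → ×s → (-1.39542,-3.46011) → (-1.40,-3.46)
v2: (-2,0.5) → rotate → (0.50552,-1.99861) → ×s → (0.48297,-1.90944) → (0.48,-1.91)
v3: (-1,-2) → rotate → (2.23512,0.06500) → ×s → (2.13540,0.06210) → (2.14,0.06)
v4: (5,-4) → rotate → (1.15908,6.29734) → ×s → (1.10737,6.01639) → (1.11,6.02)
v5: (3.5,4) → rotate → (-5.17978,1.19158) → ×s → (-4.94868,1.13841) → (-4.95,1.14)
v6: (2.5,5) → rotate → (-5.58781,-0.16250) → ×s → (-5.33851,-0.15525) → (-5.34,-0.16)

Cross-section at z=7.25: (-1.40,-3.46) (0.48,-1.91) (2.14,0.06) (1.11,6.02) (-4.95,1.14) (-5.34,-0.16)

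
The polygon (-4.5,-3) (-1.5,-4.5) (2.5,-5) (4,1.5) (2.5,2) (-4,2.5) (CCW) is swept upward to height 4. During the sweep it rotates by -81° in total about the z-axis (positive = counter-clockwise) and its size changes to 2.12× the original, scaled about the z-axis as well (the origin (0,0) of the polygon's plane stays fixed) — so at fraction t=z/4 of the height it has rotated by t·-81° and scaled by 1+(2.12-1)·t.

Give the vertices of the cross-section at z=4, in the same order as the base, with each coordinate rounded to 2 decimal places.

Cross-section at z=4: (-7.77,8.43) (-9.92,1.65) (-9.64,-6.89) (4.47,-7.88) (5.02,-4.57) (3.91,9.20)

t = z/height = 4/4 = 1
s = 1 + (scale-1)·z/height = 1 + (2.12-1)·4/4 = 2.120000
θ = twist·z/height = -81°·4/4 = -81.0000° = -1.413717 rad
cos θ = 0.156434, sin θ = -0.987688 (intermediates below are computed at full precision and shown rounded to 5 d.p.)
v1: (-4.5,-3) → rotate → (-3.66702,3.97529) → ×s → (-7.77408,8.42762) → (-7.77,8.43)
v2: (-1.5,-4.5) → rotate → (-4.67925,0.77758) → ×s → (-9.92001,1.64846) → (-9.92,1.65)
v3: (2.5,-5) → rotate → (-4.54736,-3.25139) → ×s → (-9.64039,-6.89295) → (-9.64,-6.89)
v4: (4,1.5) → rotate → (2.10727,-3.71610) → ×s → (4.46741,-7.87814) → (4.47,-7.88)
v5: (2.5,2) → rotate → (2.36646,-2.15635) → ×s → (5.01690,-4.57147) → (5.02,-4.57)
v6: (-4,2.5) → rotate → (1.84348,4.34184) → ×s → (3.90818,9.20470) → (3.91,9.20)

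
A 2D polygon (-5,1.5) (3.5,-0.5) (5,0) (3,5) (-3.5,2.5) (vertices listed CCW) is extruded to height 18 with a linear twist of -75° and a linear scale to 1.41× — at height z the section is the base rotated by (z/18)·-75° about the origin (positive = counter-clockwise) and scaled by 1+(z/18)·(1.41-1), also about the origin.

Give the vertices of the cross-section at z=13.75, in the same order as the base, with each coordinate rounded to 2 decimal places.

Cross-section at z=13.75: (-1.89,6.59) (1.93,-4.22) (3.55,-5.52) (7.65,0.23) (0.28,5.64)

t = z/height = 13.75/18 = 0.763889
s = 1 + (scale-1)·z/height = 1 + (1.41-1)·13.75/18 = 1.313194
θ = twist·z/height = -75°·13.75/18 = -57.2917° = -0.999928 rad
cos θ = 0.540363, sin θ = -0.841432 (intermediates below are computed at full precision and shown rounded to 5 d.p.)
v1: (-5,1.5) → rotate → (-1.43967,5.01771) → ×s → (-1.89056,6.58922) → (-1.89,6.59)
v2: (3.5,-0.5) → rotate → (1.47055,-3.21519) → ×s → (1.93112,-4.22217) → (1.93,-4.22)
v3: (5,0) → rotate → (2.70181,-4.20716) → ×s → (3.54801,-5.52482) → (3.55,-5.52)
v4: (3,5) → rotate → (5.82825,0.17752) → ×s → (7.65362,0.23311) → (7.65,0.23)
v5: (-3.5,2.5) → rotate → (0.21231,4.29592) → ×s → (0.27881,5.64138) → (0.28,5.64)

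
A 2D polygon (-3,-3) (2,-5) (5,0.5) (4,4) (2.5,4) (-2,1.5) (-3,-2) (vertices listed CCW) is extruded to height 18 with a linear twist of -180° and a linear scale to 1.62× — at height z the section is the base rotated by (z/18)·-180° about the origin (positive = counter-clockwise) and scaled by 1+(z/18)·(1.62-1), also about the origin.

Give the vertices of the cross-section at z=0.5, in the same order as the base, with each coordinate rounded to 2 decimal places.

Cross-section at z=0.5: (-3.31,-2.77) (1.58,-5.24) (5.11,0.06) (4.41,3.70) (2.89,3.83) (-1.89,1.70) (-3.22,-1.76)

t = z/height = 0.5/18 = 0.0277778
s = 1 + (scale-1)·z/height = 1 + (1.62-1)·0.5/18 = 1.017222
θ = twist·z/height = -180°·0.5/18 = -5.0000° = -0.087266 rad
cos θ = 0.996195, sin θ = -0.087156 (intermediates below are computed at full precision and shown rounded to 5 d.p.)
v1: (-3,-3) → rotate → (-3.25005,-2.72712) → ×s → (-3.30602,-2.77408) → (-3.31,-2.77)
v2: (2,-5) → rotate → (1.55661,-5.15528) → ×s → (1.58342,-5.24407) → (1.58,-5.24)
v3: (5,0.5) → rotate → (5.02455,0.06232) → ×s → (5.11109,0.06339) → (5.11,0.06)
v4: (4,4) → rotate → (4.33340,3.63616) → ×s → (4.40803,3.69878) → (4.41,3.70)
v5: (2.5,4) → rotate → (2.83911,3.76689) → ×s → (2.88801,3.83176) → (2.89,3.83)
v6: (-2,1.5) → rotate → (-1.86166,1.66860) → ×s → (-1.89372,1.69734) → (-1.89,1.70)
v7: (-3,-2) → rotate → (-3.16290,-1.73092) → ×s → (-3.21737,-1.76073) → (-3.22,-1.76)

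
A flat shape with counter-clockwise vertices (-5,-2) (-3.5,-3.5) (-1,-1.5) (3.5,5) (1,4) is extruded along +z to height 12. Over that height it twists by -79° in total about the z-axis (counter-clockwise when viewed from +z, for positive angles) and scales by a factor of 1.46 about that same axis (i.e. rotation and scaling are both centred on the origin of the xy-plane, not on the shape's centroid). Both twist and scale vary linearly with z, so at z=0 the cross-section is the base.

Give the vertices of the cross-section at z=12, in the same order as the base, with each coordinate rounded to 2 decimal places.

Cross-section at z=12: (-4.26,6.61) (-5.99,4.04) (-2.43,1.02) (8.14,-3.62) (6.01,-0.32)

t = z/height = 12/12 = 1
s = 1 + (scale-1)·z/height = 1 + (1.46-1)·12/12 = 1.460000
θ = twist·z/height = -79°·12/12 = -79.0000° = -1.378810 rad
cos θ = 0.190809, sin θ = -0.981627 (intermediates below are computed at full precision and shown rounded to 5 d.p.)
v1: (-5,-2) → rotate → (-2.91730,4.52652) → ×s → (-4.25926,6.60872) → (-4.26,6.61)
v2: (-3.5,-3.5) → rotate → (-4.10353,2.76786) → ×s → (-5.99115,4.04108) → (-5.99,4.04)
v3: (-1,-1.5) → rotate → (-1.66325,0.69541) → ×s → (-2.42834,1.01530) → (-2.43,1.02)
v4: (3.5,5) → rotate → (5.57597,-2.48165) → ×s → (8.14091,-3.62321) → (8.14,-3.62)
v5: (1,4) → rotate → (4.11732,-0.21839) → ×s → (6.01128,-0.31885) → (6.01,-0.32)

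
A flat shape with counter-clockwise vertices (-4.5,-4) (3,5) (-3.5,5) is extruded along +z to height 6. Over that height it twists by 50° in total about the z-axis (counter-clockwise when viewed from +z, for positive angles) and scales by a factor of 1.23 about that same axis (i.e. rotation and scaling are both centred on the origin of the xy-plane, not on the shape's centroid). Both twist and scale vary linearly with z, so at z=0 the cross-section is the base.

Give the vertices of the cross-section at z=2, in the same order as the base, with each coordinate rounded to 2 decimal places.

t = z/height = 2/6 = 0.333333
s = 1 + (scale-1)·z/height = 1 + (1.23-1)·2/6 = 1.076667
θ = twist·z/height = 50°·2/6 = 16.6667° = 0.290888 rad
cos θ = 0.957990, sin θ = 0.286803 (intermediates below are computed at full precision and shown rounded to 5 d.p.)
v1: (-4.5,-4) → rotate → (-3.16374,-5.12257) → ×s → (-3.40629,-5.51530) → (-3.41,-5.52)
v2: (3,5) → rotate → (1.43995,5.65036) → ×s → (1.55035,6.08355) → (1.55,6.08)
v3: (-3.5,5) → rotate → (-4.78698,3.78614) → ×s → (-5.15398,4.07641) → (-5.15,4.08)

Cross-section at z=2: (-3.41,-5.52) (1.55,6.08) (-5.15,4.08)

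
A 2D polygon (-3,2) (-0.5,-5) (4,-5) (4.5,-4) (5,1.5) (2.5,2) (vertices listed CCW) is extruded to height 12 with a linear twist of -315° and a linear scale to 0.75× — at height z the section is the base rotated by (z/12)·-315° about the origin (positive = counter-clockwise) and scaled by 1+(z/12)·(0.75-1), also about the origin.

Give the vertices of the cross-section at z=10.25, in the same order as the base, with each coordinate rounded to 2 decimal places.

t = z/height = 10.25/12 = 0.854167
s = 1 + (scale-1)·z/height = 1 + (0.75-1)·10.25/12 = 0.786458
θ = twist·z/height = -315°·10.25/12 = -269.0625° = -4.696027 rad
cos θ = -0.016362, sin θ = 0.999866 (intermediates below are computed at full precision and shown rounded to 5 d.p.)
v1: (-3,2) → rotate → (-1.95065,-3.03232) → ×s → (-1.53410,-2.38479) → (-1.53,-2.38)
v2: (-0.5,-5) → rotate → (5.00751,-0.41812) → ×s → (3.93820,-0.32884) → (3.94,-0.33)
v3: (4,-5) → rotate → (4.93388,4.08127) → ×s → (3.88029,3.20975) → (3.88,3.21)
v4: (4.5,-4) → rotate → (3.92584,4.56484) → ×s → (3.08751,3.59006) → (3.09,3.59)
v5: (5,1.5) → rotate → (-1.58161,4.97479) → ×s → (-1.24387,3.91246) → (-1.24,3.91)
v6: (2.5,2) → rotate → (-2.04064,2.46694) → ×s → (-1.60488,1.94015) → (-1.60,1.94)

Cross-section at z=10.25: (-1.53,-2.38) (3.94,-0.33) (3.88,3.21) (3.09,3.59) (-1.24,3.91) (-1.60,1.94)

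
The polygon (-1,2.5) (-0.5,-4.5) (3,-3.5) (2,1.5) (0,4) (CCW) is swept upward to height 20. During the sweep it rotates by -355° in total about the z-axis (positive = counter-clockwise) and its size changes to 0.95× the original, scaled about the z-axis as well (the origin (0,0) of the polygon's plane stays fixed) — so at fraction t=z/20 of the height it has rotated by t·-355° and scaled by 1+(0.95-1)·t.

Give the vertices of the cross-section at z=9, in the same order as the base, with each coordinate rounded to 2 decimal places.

t = z/height = 9/20 = 0.45
s = 1 + (scale-1)·z/height = 1 + (0.95-1)·9/20 = 0.977500
θ = twist·z/height = -355°·9/20 = -159.7500° = -2.788163 rad
cos θ = -0.938191, sin θ = -0.346117 (intermediates below are computed at full precision and shown rounded to 5 d.p.)
v1: (-1,2.5) → rotate → (1.80348,-1.99936) → ×s → (1.76291,-1.95438) → (1.76,-1.95)
v2: (-0.5,-4.5) → rotate → (-1.08843,4.39492) → ×s → (-1.06394,4.29603) → (-1.06,4.30)
v3: (3,-3.5) → rotate → (-4.02598,2.24532) → ×s → (-3.93540,2.19480) → (-3.94,2.19)
v4: (2,1.5) → rotate → (-1.35721,-2.09952) → ×s → (-1.32667,-2.05228) → (-1.33,-2.05)
v5: (0,4) → rotate → (1.38447,-3.75277) → ×s → (1.35332,-3.66833) → (1.35,-3.67)

Cross-section at z=9: (1.76,-1.95) (-1.06,4.30) (-3.94,2.19) (-1.33,-2.05) (1.35,-3.67)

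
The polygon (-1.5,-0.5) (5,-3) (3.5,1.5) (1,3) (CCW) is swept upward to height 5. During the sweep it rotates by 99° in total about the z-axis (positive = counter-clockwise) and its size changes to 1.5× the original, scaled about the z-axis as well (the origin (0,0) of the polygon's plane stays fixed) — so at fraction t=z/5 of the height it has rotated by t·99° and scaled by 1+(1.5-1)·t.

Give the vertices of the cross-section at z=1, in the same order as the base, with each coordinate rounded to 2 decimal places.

Cross-section at z=1: (-1.37,-1.08) (6.29,-1.24) (3.06,2.86) (-0.08,3.48)

t = z/height = 1/5 = 0.2
s = 1 + (scale-1)·z/height = 1 + (1.5-1)·1/5 = 1.100000
θ = twist·z/height = 99°·1/5 = 19.8000° = 0.345575 rad
cos θ = 0.940881, sin θ = 0.338738 (intermediates below are computed at full precision and shown rounded to 5 d.p.)
v1: (-1.5,-0.5) → rotate → (-1.24195,-0.97855) → ×s → (-1.36615,-1.07640) → (-1.37,-1.08)
v2: (5,-3) → rotate → (5.72062,-1.12895) → ×s → (6.29268,-1.24185) → (6.29,-1.24)
v3: (3.5,1.5) → rotate → (2.78498,2.59690) → ×s → (3.06347,2.85659) → (3.06,2.86)
v4: (1,3) → rotate → (-0.07533,3.16138) → ×s → (-0.08287,3.47752) → (-0.08,3.48)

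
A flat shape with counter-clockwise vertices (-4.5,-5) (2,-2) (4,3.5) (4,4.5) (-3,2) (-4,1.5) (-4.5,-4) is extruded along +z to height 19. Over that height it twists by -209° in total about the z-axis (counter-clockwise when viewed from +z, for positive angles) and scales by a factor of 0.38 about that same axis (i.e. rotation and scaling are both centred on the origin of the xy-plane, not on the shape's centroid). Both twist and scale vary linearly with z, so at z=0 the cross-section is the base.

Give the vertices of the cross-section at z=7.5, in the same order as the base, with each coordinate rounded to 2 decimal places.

Cross-section at z=7.5: (-4.19,2.88) (-1.30,-1.69) (3.02,-2.65) (3.76,-2.55) (1.20,2.44) (0.73,3.14) (-3.44,2.98)

t = z/height = 7.5/19 = 0.394737
s = 1 + (scale-1)·z/height = 1 + (0.38-1)·7.5/19 = 0.755263
θ = twist·z/height = -209°·7.5/19 = -82.5000° = -1.439897 rad
cos θ = 0.130526, sin θ = -0.991445 (intermediates below are computed at full precision and shown rounded to 5 d.p.)
v1: (-4.5,-5) → rotate → (-5.54459,3.80887) → ×s → (-4.18763,2.87670) → (-4.19,2.88)
v2: (2,-2) → rotate → (-1.72184,-2.24394) → ×s → (-1.30044,-1.69477) → (-1.30,-1.69)
v3: (4,3.5) → rotate → (3.99216,-3.50894) → ×s → (3.01513,-2.65017) → (3.02,-2.65)
v4: (4,4.5) → rotate → (4.98361,-3.37841) → ×s → (3.76393,-2.55159) → (3.76,-2.55)
v5: (-3,2) → rotate → (1.59131,3.23539) → ×s → (1.20186,2.44357) → (1.20,2.44)
v6: (-4,1.5) → rotate → (0.96506,4.16157) → ×s → (0.72888,3.14308) → (0.73,3.14)
v7: (-4.5,-4) → rotate → (-4.55315,3.93940) → ×s → (-3.43882,2.97528) → (-3.44,2.98)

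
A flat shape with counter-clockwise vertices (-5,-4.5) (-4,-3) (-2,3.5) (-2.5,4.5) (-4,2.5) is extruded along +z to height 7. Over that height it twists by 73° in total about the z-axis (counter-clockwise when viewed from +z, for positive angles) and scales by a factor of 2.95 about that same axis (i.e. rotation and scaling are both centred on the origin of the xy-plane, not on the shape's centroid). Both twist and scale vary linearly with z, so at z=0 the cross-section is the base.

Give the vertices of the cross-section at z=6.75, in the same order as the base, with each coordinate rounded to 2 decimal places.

Cross-section at z=6.75: (7.38,-17.92) (4.27,-13.75) (-11.43,-2.04) (-14.63,-2.43) (-10.65,-8.44)

t = z/height = 6.75/7 = 0.964286
s = 1 + (scale-1)·z/height = 1 + (2.95-1)·6.75/7 = 2.880357
θ = twist·z/height = 73°·6.75/7 = 70.3929° = 1.228587 rad
cos θ = 0.335569, sin θ = 0.942016 (intermediates below are computed at full precision and shown rounded to 5 d.p.)
v1: (-5,-4.5) → rotate → (2.56123,-6.22014) → ×s → (7.37724,-17.91622) → (7.38,-17.92)
v2: (-4,-3) → rotate → (1.48377,-4.77477) → ×s → (4.27379,-13.75304) → (4.27,-13.75)
v3: (-2,3.5) → rotate → (-3.96819,-0.70954) → ×s → (-11.42981,-2.04373) → (-11.43,-2.04)
v4: (-2.5,4.5) → rotate → (-5.07799,-0.84498) → ×s → (-14.62643,-2.43384) → (-14.63,-2.43)
v5: (-4,2.5) → rotate → (-3.69732,-2.92914) → ×s → (-10.64959,-8.43697) → (-10.65,-8.44)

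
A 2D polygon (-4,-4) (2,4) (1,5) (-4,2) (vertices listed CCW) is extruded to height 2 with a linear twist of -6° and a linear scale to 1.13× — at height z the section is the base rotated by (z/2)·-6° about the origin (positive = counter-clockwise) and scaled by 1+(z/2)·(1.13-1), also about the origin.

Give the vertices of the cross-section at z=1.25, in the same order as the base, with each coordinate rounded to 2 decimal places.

Cross-section at z=1.25: (-4.60,-4.03) (2.44,4.17) (1.43,5.32) (-4.17,2.44)

t = z/height = 1.25/2 = 0.625
s = 1 + (scale-1)·z/height = 1 + (1.13-1)·1.25/2 = 1.081250
θ = twist·z/height = -6°·1.25/2 = -3.7500° = -0.065450 rad
cos θ = 0.997859, sin θ = -0.065403 (intermediates below are computed at full precision and shown rounded to 5 d.p.)
v1: (-4,-4) → rotate → (-4.25305,-3.72982) → ×s → (-4.59861,-4.03287) → (-4.60,-4.03)
v2: (2,4) → rotate → (2.25733,3.86063) → ×s → (2.44074,4.17431) → (2.44,4.17)
v3: (1,5) → rotate → (1.32487,4.92389) → ×s → (1.43252,5.32396) → (1.43,5.32)
v4: (-4,2) → rotate → (-3.86063,2.25733) → ×s → (-4.17431,2.44074) → (-4.17,2.44)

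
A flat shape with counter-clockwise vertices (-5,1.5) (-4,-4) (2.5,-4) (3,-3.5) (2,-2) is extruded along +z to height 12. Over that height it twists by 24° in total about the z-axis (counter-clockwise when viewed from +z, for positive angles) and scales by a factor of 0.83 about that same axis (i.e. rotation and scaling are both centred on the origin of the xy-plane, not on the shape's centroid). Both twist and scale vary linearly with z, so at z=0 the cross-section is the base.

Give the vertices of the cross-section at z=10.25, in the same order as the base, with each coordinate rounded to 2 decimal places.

Cross-section at z=10.25: (-4.45,-0.30) (-2.01,-4.40) (3.20,-2.45) (3.45,-1.90) (2.20,-1.00)

t = z/height = 10.25/12 = 0.854167
s = 1 + (scale-1)·z/height = 1 + (0.83-1)·10.25/12 = 0.854792
θ = twist·z/height = 24°·10.25/12 = 20.5000° = 0.357792 rad
cos θ = 0.936672, sin θ = 0.350207 (intermediates below are computed at full precision and shown rounded to 5 d.p.)
v1: (-5,1.5) → rotate → (-5.20867,-0.34603) → ×s → (-4.45233,-0.29578) → (-4.45,-0.30)
v2: (-4,-4) → rotate → (-2.34586,-5.14752) → ×s → (-2.00522,-4.40006) → (-2.01,-4.40)
v3: (2.5,-4) → rotate → (3.74251,-2.87117) → ×s → (3.19907,-2.45425) → (3.20,-2.45)
v4: (3,-3.5) → rotate → (4.03574,-2.22773) → ×s → (3.44972,-1.90425) → (3.45,-1.90)
v5: (2,-2) → rotate → (2.57376,-1.17293) → ×s → (2.20003,-1.00261) → (2.20,-1.00)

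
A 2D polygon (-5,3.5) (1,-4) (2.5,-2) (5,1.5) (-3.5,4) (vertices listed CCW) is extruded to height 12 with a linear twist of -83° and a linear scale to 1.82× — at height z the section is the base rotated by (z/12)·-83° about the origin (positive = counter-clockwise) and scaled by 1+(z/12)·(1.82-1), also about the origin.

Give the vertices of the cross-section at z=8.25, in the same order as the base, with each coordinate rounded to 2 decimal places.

Cross-section at z=8.25: (0.34,9.54) (-4.40,-4.71) (-0.50,-4.98) (6.22,-5.29) (2.27,7.99)

t = z/height = 8.25/12 = 0.6875
s = 1 + (scale-1)·z/height = 1 + (1.82-1)·8.25/12 = 1.563750
θ = twist·z/height = -83°·8.25/12 = -57.0625° = -0.995929 rad
cos θ = 0.543724, sin θ = -0.839264 (intermediates below are computed at full precision and shown rounded to 5 d.p.)
v1: (-5,3.5) → rotate → (0.21881,6.09935) → ×s → (0.34216,9.53787) → (0.34,9.54)
v2: (1,-4) → rotate → (-2.81333,-3.01416) → ×s → (-4.39935,-4.71339) → (-4.40,-4.71)
v3: (2.5,-2) → rotate → (-0.31922,-3.18561) → ×s → (-0.49918,-4.98149) → (-0.50,-4.98)
v4: (5,1.5) → rotate → (3.97752,-3.38074) → ×s → (6.21984,-5.28662) → (6.22,-5.29)
v5: (-3.5,4) → rotate → (1.45402,5.11232) → ×s → (2.27373,7.99439) → (2.27,7.99)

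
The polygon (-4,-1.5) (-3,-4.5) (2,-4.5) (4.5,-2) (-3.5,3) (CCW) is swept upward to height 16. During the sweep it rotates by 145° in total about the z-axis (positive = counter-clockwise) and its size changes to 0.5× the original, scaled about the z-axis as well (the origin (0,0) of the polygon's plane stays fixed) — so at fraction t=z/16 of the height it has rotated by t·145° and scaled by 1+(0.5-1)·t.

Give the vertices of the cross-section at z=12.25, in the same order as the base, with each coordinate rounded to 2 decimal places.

Cross-section at z=12.25: (1.75,-1.97) (3.26,-0.73) (2.15,2.15) (0.16,3.04) (-0.95,-2.68)

t = z/height = 12.25/16 = 0.765625
s = 1 + (scale-1)·z/height = 1 + (0.5-1)·12.25/16 = 0.617188
θ = twist·z/height = 145°·12.25/16 = 111.0156° = 1.937588 rad
cos θ = -0.358623, sin θ = 0.933483 (intermediates below are computed at full precision and shown rounded to 5 d.p.)
v1: (-4,-1.5) → rotate → (2.83471,-3.19600) → ×s → (1.74955,-1.97253) → (1.75,-1.97)
v2: (-3,-4.5) → rotate → (5.27654,-1.18665) → ×s → (3.25661,-0.73238) → (3.26,-0.73)
v3: (2,-4.5) → rotate → (3.48343,3.48077) → ×s → (2.14993,2.14829) → (2.15,2.15)
v4: (4.5,-2) → rotate → (0.25316,4.91792) → ×s → (0.15625,3.03528) → (0.16,3.04)
v5: (-3.5,3) → rotate → (-1.54527,-4.34306) → ×s → (-0.95372,-2.68048) → (-0.95,-2.68)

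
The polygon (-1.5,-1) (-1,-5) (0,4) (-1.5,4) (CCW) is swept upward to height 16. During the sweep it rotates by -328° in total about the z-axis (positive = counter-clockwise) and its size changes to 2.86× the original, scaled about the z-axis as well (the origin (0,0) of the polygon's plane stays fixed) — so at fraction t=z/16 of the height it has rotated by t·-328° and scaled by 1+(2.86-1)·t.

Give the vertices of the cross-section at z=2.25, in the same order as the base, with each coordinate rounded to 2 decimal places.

t = z/height = 2.25/16 = 0.140625
s = 1 + (scale-1)·z/height = 1 + (2.86-1)·2.25/16 = 1.261563
θ = twist·z/height = -328°·2.25/16 = -46.1250° = -0.805033 rad
cos θ = 0.693087, sin θ = -0.720854 (intermediates below are computed at full precision and shown rounded to 5 d.p.)
v1: (-1.5,-1) → rotate → (-1.76048,0.38819) → ×s → (-2.22096,0.48973) → (-2.22,0.49)
v2: (-1,-5) → rotate → (-4.29736,-2.74458) → ×s → (-5.42138,-3.46246) → (-5.42,-3.46)
v3: (0,4) → rotate → (2.88341,2.77235) → ×s → (3.63761,3.49749) → (3.64,3.50)
v4: (-1.5,4) → rotate → (1.84378,3.85363) → ×s → (2.32605,4.86159) → (2.33,4.86)

Cross-section at z=2.25: (-2.22,0.49) (-5.42,-3.46) (3.64,3.50) (2.33,4.86)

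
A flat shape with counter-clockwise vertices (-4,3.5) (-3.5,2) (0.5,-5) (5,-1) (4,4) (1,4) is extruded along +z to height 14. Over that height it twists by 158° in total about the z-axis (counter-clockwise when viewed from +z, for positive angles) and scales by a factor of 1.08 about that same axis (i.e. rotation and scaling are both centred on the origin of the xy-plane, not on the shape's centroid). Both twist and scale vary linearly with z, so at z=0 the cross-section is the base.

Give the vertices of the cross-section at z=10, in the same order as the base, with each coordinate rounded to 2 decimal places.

Cross-section at z=10: (-1.77,-5.33) (-0.51,-4.23) (4.67,2.54) (-1.08,5.28) (-5.54,2.25) (-4.31,-0.67)

t = z/height = 10/14 = 0.714286
s = 1 + (scale-1)·z/height = 1 + (1.08-1)·10/14 = 1.057143
θ = twist·z/height = 158°·10/14 = 112.8571° = 1.969729 rad
cos θ = -0.388435, sin θ = 0.921476 (intermediates below are computed at full precision and shown rounded to 5 d.p.)
v1: (-4,3.5) → rotate → (-1.67143,-5.04543) → ×s → (-1.76694,-5.33374) → (-1.77,-5.33)
v2: (-3.5,2) → rotate → (-0.48343,-4.00204) → ×s → (-0.51106,-4.23072) → (-0.51,-4.23)
v3: (0.5,-5) → rotate → (4.41316,2.40291) → ×s → (4.66534,2.54022) → (4.67,2.54)
v4: (5,-1) → rotate → (-1.02070,4.99582) → ×s → (-1.07902,5.28129) → (-1.08,5.28)
v5: (4,4) → rotate → (-5.23964,2.13217) → ×s → (-5.53905,2.25400) → (-5.54,2.25)
v6: (1,4) → rotate → (-4.07434,-0.63226) → ×s → (-4.30716,-0.66839) → (-4.31,-0.67)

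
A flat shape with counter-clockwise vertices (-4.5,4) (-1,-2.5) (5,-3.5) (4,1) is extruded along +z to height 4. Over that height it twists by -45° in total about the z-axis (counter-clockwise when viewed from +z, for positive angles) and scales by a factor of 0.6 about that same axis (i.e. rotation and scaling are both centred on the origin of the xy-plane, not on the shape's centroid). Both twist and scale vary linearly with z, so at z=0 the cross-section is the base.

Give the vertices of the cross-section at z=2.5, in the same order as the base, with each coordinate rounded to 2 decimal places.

t = z/height = 2.5/4 = 0.625
s = 1 + (scale-1)·z/height = 1 + (0.6-1)·2.5/4 = 0.750000
θ = twist·z/height = -45°·2.5/4 = -28.1250° = -0.490874 rad
cos θ = 0.881921, sin θ = -0.471397 (intermediates below are computed at full precision and shown rounded to 5 d.p.)
v1: (-4.5,4) → rotate → (-2.08306,5.64897) → ×s → (-1.56229,4.23673) → (-1.56,4.24)
v2: (-1,-2.5) → rotate → (-2.06041,-1.73341) → ×s → (-1.54531,-1.30005) → (-1.55,-1.30)
v3: (5,-3.5) → rotate → (2.75972,-5.44371) → ×s → (2.06979,-4.08278) → (2.07,-4.08)
v4: (4,1) → rotate → (3.99908,-1.00367) → ×s → (2.99931,-0.75275) → (3.00,-0.75)

Cross-section at z=2.5: (-1.56,4.24) (-1.55,-1.30) (2.07,-4.08) (3.00,-0.75)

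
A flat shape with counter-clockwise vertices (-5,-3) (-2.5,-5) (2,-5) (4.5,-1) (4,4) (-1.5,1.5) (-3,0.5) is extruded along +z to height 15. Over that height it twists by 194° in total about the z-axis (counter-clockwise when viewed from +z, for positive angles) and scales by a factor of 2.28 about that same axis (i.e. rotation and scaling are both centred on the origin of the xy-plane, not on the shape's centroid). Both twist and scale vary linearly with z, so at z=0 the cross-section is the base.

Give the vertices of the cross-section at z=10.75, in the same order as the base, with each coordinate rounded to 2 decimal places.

Cross-section at z=10.75: (11.01,-1.94) (9.90,4.10) (3.39,9.75) (-5.26,7.10) (-10.82,-0.76) (0.29,-4.06) (3.71,-4.50)

t = z/height = 10.75/15 = 0.716667
s = 1 + (scale-1)·z/height = 1 + (2.28-1)·10.75/15 = 1.917333
θ = twist·z/height = 194°·10.75/15 = 139.0333° = 2.426589 rad
cos θ = -0.755091, sin θ = 0.655620 (intermediates below are computed at full precision and shown rounded to 5 d.p.)
v1: (-5,-3) → rotate → (5.74232,-1.01283) → ×s → (11.00993,-1.94192) → (11.01,-1.94)
v2: (-2.5,-5) → rotate → (5.16583,2.13641) → ×s → (9.90461,4.09620) → (9.90,4.10)
v3: (2,-5) → rotate → (1.76792,5.08670) → ×s → (3.38969,9.75289) → (3.39,9.75)
v4: (4.5,-1) → rotate → (-2.74229,3.70538) → ×s → (-5.25788,7.10445) → (-5.26,7.10)
v5: (4,4) → rotate → (-5.64284,-0.39789) → ×s → (-10.81921,-0.76288) → (-10.82,-0.76)
v6: (-1.5,1.5) → rotate → (0.14921,-2.11607) → ×s → (0.28608,-4.05720) → (0.29,-4.06)
v7: (-3,0.5) → rotate → (1.93746,-2.34441) → ×s → (3.71476,-4.49501) → (3.71,-4.50)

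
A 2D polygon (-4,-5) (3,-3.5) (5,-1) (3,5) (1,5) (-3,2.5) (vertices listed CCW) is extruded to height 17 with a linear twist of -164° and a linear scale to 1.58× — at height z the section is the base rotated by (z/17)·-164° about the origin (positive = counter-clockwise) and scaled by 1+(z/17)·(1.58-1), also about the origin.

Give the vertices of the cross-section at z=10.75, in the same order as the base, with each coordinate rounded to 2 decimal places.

t = z/height = 10.75/17 = 0.632353
s = 1 + (scale-1)·z/height = 1 + (1.58-1)·10.75/17 = 1.366765
θ = twist·z/height = -164°·10.75/17 = -103.7059° = -1.810009 rad
cos θ = -0.236938, sin θ = -0.971525 (intermediates below are computed at full precision and shown rounded to 5 d.p.)
v1: (-4,-5) → rotate → (-3.90987,5.07079) → ×s → (-5.34388,6.93057) → (-5.34,6.93)
v2: (3,-3.5) → rotate → (-4.11115,-2.08529) → ×s → (-5.61898,-2.85010) → (-5.62,-2.85)
v3: (5,-1) → rotate → (-2.15621,-4.62069) → ×s → (-2.94704,-6.31539) → (-2.95,-6.32)
v4: (3,5) → rotate → (4.14681,-4.09926) → ×s → (5.66771,-5.60273) → (5.67,-5.60)
v5: (1,5) → rotate → (4.62069,-2.15621) → ×s → (6.31539,-2.94704) → (6.32,-2.95)
v6: (-3,2.5) → rotate → (3.13963,2.32223) → ×s → (4.29113,3.17394) → (4.29,3.17)

Cross-section at z=10.75: (-5.34,6.93) (-5.62,-2.85) (-2.95,-6.32) (5.67,-5.60) (6.32,-2.95) (4.29,3.17)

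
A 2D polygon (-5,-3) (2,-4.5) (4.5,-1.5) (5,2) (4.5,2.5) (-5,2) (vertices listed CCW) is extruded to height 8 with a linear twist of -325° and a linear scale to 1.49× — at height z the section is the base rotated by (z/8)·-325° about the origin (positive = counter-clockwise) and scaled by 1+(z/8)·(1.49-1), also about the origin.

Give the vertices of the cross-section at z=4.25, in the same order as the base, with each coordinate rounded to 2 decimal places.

Cross-section at z=4.25: (5.77,4.56) (-3.22,5.30) (-5.87,1.15) (-5.93,-3.31) (-5.22,-3.85) (6.57,-1.69)

t = z/height = 4.25/8 = 0.53125
s = 1 + (scale-1)·z/height = 1 + (1.49-1)·4.25/8 = 1.260313
θ = twist·z/height = -325°·4.25/8 = -172.6563° = -3.013420 rad
cos θ = -0.991797, sin θ = -0.127822 (intermediates below are computed at full precision and shown rounded to 5 d.p.)
v1: (-5,-3) → rotate → (4.57552,3.61450) → ×s → (5.76658,4.55540) → (5.77,4.56)
v2: (2,-4.5) → rotate → (-2.55879,4.20744) → ×s → (-3.22488,5.30269) → (-3.22,5.30)
v3: (4.5,-1.5) → rotate → (-4.65482,0.91250) → ×s → (-5.86653,1.15003) → (-5.87,1.15)
v4: (5,2) → rotate → (-4.70334,-2.62270) → ×s → (-5.92768,-3.30543) → (-5.93,-3.31)
v5: (4.5,2.5) → rotate → (-4.14353,-3.05469) → ×s → (-5.22215,-3.84987) → (-5.22,-3.85)
v6: (-5,2) → rotate → (5.21463,-1.34448) → ×s → (6.57206,-1.69447) → (6.57,-1.69)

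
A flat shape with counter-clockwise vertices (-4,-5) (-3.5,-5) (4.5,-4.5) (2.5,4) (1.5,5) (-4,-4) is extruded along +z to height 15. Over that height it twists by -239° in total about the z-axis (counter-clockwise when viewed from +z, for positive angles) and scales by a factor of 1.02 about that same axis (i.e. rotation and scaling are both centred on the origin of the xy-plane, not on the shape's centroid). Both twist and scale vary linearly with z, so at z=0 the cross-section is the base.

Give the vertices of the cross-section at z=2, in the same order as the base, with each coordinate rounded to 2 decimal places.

t = z/height = 2/15 = 0.133333
s = 1 + (scale-1)·z/height = 1 + (1.02-1)·2/15 = 1.002667
θ = twist·z/height = -239°·2/15 = -31.8667° = -0.556178 rad
cos θ = 0.849279, sin θ = -0.527944 (intermediates below are computed at full precision and shown rounded to 5 d.p.)
v1: (-4,-5) → rotate → (-6.03684,-2.13462) → ×s → (-6.05294,-2.14031) → (-6.05,-2.14)
v2: (-3.5,-5) → rotate → (-5.61220,-2.39859) → ×s → (-5.62716,-2.40499) → (-5.63,-2.40)
v3: (4.5,-4.5) → rotate → (1.44601,-6.19750) → ×s → (1.44986,-6.21403) → (1.45,-6.21)
v4: (2.5,4) → rotate → (4.23497,2.07726) → ×s → (4.24627,2.08279) → (4.25,2.08)
v5: (1.5,5) → rotate → (3.91364,3.45448) → ×s → (3.92408,3.46369) → (3.92,3.46)
v6: (-4,-4) → rotate → (-5.50889,-1.28534) → ×s → (-5.52358,-1.28877) → (-5.52,-1.29)

Cross-section at z=2: (-6.05,-2.14) (-5.63,-2.40) (1.45,-6.21) (4.25,2.08) (3.92,3.46) (-5.52,-1.29)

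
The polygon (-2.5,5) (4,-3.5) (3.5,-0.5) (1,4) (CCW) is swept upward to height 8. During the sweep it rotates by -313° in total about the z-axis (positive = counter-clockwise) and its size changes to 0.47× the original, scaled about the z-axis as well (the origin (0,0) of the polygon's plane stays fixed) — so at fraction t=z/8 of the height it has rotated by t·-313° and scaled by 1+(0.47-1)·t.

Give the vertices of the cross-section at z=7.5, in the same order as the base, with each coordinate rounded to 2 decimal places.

Cross-section at z=7.5: (-2.81,-0.15) (2.42,1.15) (0.93,1.52) (-1.65,1.26)

t = z/height = 7.5/8 = 0.9375
s = 1 + (scale-1)·z/height = 1 + (0.47-1)·7.5/8 = 0.503125
θ = twist·z/height = -313°·7.5/8 = -293.4375° = -5.121451 rad
cos θ = 0.397748, sin θ = 0.917494 (intermediates below are computed at full precision and shown rounded to 5 d.p.)
v1: (-2.5,5) → rotate → (-5.58184,-0.30499) → ×s → (-2.80837,-0.15345) → (-2.81,-0.15)
v2: (4,-3.5) → rotate → (4.80222,2.27786) → ×s → (2.41612,1.14605) → (2.42,1.15)
v3: (3.5,-0.5) → rotate → (1.85087,3.01236) → ×s → (0.93122,1.51559) → (0.93,1.52)
v4: (1,4) → rotate → (-3.27223,2.50849) → ×s → (-1.64634,1.26208) → (-1.65,1.26)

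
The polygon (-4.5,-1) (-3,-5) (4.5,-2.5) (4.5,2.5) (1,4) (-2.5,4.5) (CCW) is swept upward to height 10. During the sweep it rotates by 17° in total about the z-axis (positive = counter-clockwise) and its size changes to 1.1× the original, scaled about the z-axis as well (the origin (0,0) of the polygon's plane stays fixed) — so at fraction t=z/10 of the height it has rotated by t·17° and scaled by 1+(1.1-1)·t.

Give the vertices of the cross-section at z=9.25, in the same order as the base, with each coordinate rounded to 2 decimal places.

t = z/height = 9.25/10 = 0.925
s = 1 + (scale-1)·z/height = 1 + (1.1-1)·9.25/10 = 1.092500
θ = twist·z/height = 17°·9.25/10 = 15.7250° = 0.274453 rad
cos θ = 0.962574, sin θ = 0.271020 (intermediates below are computed at full precision and shown rounded to 5 d.p.)
v1: (-4.5,-1) → rotate → (-4.06056,-2.18217) → ×s → (-4.43616,-2.38402) → (-4.44,-2.38)
v2: (-3,-5) → rotate → (-1.53262,-5.62593) → ×s → (-1.67439,-6.14633) → (-1.67,-6.15)
v3: (4.5,-2.5) → rotate → (5.00913,-1.18684) → ×s → (5.47248,-1.29662) → (5.47,-1.30)
v4: (4.5,2.5) → rotate → (3.65403,3.62603) → ×s → (3.99203,3.96143) → (3.99,3.96)
v5: (1,4) → rotate → (-0.12151,4.12131) → ×s → (-0.13275,4.50254) → (-0.13,4.50)
v6: (-2.5,4.5) → rotate → (-3.62603,3.65403) → ×s → (-3.96143,3.99203) → (-3.96,3.99)

Cross-section at z=9.25: (-4.44,-2.38) (-1.67,-6.15) (5.47,-1.30) (3.99,3.96) (-0.13,4.50) (-3.96,3.99)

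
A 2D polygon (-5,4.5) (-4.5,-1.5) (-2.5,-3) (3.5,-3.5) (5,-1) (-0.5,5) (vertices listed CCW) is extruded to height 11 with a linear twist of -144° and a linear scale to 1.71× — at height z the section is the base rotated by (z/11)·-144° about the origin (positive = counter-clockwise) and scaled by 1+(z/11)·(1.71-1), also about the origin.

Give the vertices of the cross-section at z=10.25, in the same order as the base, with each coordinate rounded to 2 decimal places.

t = z/height = 10.25/11 = 0.931818
s = 1 + (scale-1)·z/height = 1 + (1.71-1)·10.25/11 = 1.661591
θ = twist·z/height = -144°·10.25/11 = -134.1818° = -2.341915 rad
cos θ = -0.696938, sin θ = -0.717132 (intermediates below are computed at full precision and shown rounded to 5 d.p.)
v1: (-5,4.5) → rotate → (6.71178,0.44944) → ×s → (11.15223,0.74679) → (11.15,0.75)
v2: (-4.5,-1.5) → rotate → (2.06052,4.27250) → ×s → (3.42374,7.09915) → (3.42,7.10)
v3: (-2.5,-3) → rotate → (-0.40905,3.88364) → ×s → (-0.67968,6.45302) → (-0.68,6.45)
v4: (3.5,-3.5) → rotate → (-4.94924,-0.07068) → ×s → (-8.22362,-0.11744) → (-8.22,-0.12)
v5: (5,-1) → rotate → (-4.20182,-2.88872) → ×s → (-6.98171,-4.79987) → (-6.98,-4.80)
v6: (-0.5,5) → rotate → (3.93413,-3.12612) → ×s → (6.53691,-5.19434) → (6.54,-5.19)

Cross-section at z=10.25: (11.15,0.75) (3.42,7.10) (-0.68,6.45) (-8.22,-0.12) (-6.98,-4.80) (6.54,-5.19)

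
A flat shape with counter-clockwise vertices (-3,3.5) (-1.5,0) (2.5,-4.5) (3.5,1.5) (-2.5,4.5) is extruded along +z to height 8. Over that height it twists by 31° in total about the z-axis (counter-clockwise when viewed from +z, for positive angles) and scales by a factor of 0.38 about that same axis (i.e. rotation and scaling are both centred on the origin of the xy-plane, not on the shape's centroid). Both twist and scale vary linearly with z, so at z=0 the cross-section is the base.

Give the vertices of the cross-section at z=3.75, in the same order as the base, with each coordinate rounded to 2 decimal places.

Cross-section at z=3.75: (-2.68,1.87) (-1.03,-0.27) (2.52,-2.65) (2.14,1.65) (-2.52,2.65)

t = z/height = 3.75/8 = 0.46875
s = 1 + (scale-1)·z/height = 1 + (0.38-1)·3.75/8 = 0.709375
θ = twist·z/height = 31°·3.75/8 = 14.5313° = 0.253618 rad
cos θ = 0.968011, sin θ = 0.250908 (intermediates below are computed at full precision and shown rounded to 5 d.p.)
v1: (-3,3.5) → rotate → (-3.78221,2.63531) → ×s → (-2.68301,1.86943) → (-2.68,1.87)
v2: (-1.5,0) → rotate → (-1.45202,-0.37636) → ×s → (-1.03002,-0.26698) → (-1.03,-0.27)
v3: (2.5,-4.5) → rotate → (3.54911,-3.72878) → ×s → (2.51765,-2.64510) → (2.52,-2.65)
v4: (3.5,1.5) → rotate → (3.01168,2.33019) → ×s → (2.13641,1.65298) → (2.14,1.65)
v5: (-2.5,4.5) → rotate → (-3.54911,3.72878) → ×s → (-2.51765,2.64510) → (-2.52,2.65)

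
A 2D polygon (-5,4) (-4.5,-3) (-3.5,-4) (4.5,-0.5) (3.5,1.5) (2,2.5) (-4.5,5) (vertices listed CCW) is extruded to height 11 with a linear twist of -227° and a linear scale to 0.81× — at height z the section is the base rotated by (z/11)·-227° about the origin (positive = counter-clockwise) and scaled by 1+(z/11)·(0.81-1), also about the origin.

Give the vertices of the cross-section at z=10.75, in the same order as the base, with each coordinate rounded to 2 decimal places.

Cross-section at z=10.75: (0.86,-5.14) (4.36,-0.62) (4.30,0.53) (-2.46,2.75) (-2.94,0.99) (-2.57,-0.43) (0.01,-5.48)

t = z/height = 10.75/11 = 0.977273
s = 1 + (scale-1)·z/height = 1 + (0.81-1)·10.75/11 = 0.814318
θ = twist·z/height = -227°·10.75/11 = -221.8409° = -3.871854 rad
cos θ = -0.745000, sin θ = 0.667065 (intermediates below are computed at full precision and shown rounded to 5 d.p.)
v1: (-5,4) → rotate → (1.05674,-6.31532) → ×s → (0.86052,-5.14268) → (0.86,-5.14)
v2: (-4.5,-3) → rotate → (5.35369,-0.76679) → ×s → (4.35961,-0.62441) → (4.36,-0.62)
v3: (-3.5,-4) → rotate → (5.27576,0.64527) → ×s → (4.29615,0.52546) → (4.30,0.53)
v4: (4.5,-0.5) → rotate → (-3.01897,3.37429) → ×s → (-2.45840,2.74775) → (-2.46,2.75)
v5: (3.5,1.5) → rotate → (-3.60810,1.21723) → ×s → (-2.93814,0.99121) → (-2.94,0.99)
v6: (2,2.5) → rotate → (-3.15766,-0.52837) → ×s → (-2.57134,-0.43026) → (-2.57,-0.43)
v7: (-4.5,5) → rotate → (0.01718,-6.72679) → ×s → (0.01399,-5.47775) → (0.01,-5.48)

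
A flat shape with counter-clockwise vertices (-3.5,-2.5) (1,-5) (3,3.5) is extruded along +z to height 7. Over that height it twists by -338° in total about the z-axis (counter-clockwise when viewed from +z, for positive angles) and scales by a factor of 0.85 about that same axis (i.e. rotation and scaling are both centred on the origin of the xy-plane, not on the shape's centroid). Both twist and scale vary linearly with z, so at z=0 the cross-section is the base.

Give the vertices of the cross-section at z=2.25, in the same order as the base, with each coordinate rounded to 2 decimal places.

Cross-section at z=2.25: (-1.19,3.92) (-4.81,0.62) (2.24,-3.77)

t = z/height = 2.25/7 = 0.321429
s = 1 + (scale-1)·z/height = 1 + (0.85-1)·2.25/7 = 0.951786
θ = twist·z/height = -338°·2.25/7 = -108.6429° = -1.896176 rad
cos θ = -0.319668, sin θ = -0.947530 (intermediates below are computed at full precision and shown rounded to 5 d.p.)
v1: (-3.5,-2.5) → rotate → (-1.24999,4.11552) → ×s → (-1.18972,3.91710) → (-1.19,3.92)
v2: (1,-5) → rotate → (-5.05732,0.65081) → ×s → (-4.81348,0.61943) → (-4.81,0.62)
v3: (3,3.5) → rotate → (2.35735,-3.96143) → ×s → (2.24369,-3.77043) → (2.24,-3.77)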